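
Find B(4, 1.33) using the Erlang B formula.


B(N,A) = (A^N/N!) / sum(A^k/k!, k=0..N) with N=4, A=1.33 = 0.0349

0.0349


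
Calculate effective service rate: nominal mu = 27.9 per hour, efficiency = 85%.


Effective rate = mu * efficiency = 27.9 * 0.85 = 23.72 per hour

23.72 per hour


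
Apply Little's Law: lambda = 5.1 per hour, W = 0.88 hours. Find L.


L = lambda * W = 5.1 * 0.88 = 4.49

4.49


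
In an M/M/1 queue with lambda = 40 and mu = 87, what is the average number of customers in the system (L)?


rho = 40/87; L = rho/(1-rho) = 0.85

0.85


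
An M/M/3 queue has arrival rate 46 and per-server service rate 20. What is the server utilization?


rho = lambda/(c*mu) = 46/(3*20) = 0.7667

0.7667


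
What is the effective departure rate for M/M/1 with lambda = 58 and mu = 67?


For a stable queue (lambda < mu), throughput = lambda = 58 per hour

58 per hour


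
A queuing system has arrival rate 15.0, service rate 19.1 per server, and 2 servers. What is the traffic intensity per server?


rho = lambda / (c * mu) = 15.0 / (2 * 19.1) = 0.3927

0.3927


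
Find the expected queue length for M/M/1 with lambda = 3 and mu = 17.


rho = 3/17; Lq = rho^2/(1-rho) = 0.04

0.04


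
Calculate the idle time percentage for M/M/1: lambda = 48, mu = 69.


Idle fraction = (1 - rho) * 100 = (1 - 48/69) * 100 = 30.4%

30.4%


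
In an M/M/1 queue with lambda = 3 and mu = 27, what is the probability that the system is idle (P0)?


P0 = 1 - rho = 1 - 3/27 = 0.8889

0.8889


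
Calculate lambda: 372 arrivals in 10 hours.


lambda = total arrivals / time = 372 / 10 = 37.2 per hour

37.2 per hour


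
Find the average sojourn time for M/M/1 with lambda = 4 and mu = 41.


W = 1/(mu - lambda) = 1/(41 - 4) = 0.027 hours

0.027 hours


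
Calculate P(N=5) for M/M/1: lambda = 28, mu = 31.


rho = 28/31; P(n) = (1-rho)*rho^n = (1-28/31)*(28/31)^5 = 0.0582

0.0582


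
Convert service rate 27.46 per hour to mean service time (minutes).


Mean service time = 60/mu = 60/27.46 = 2.18 minutes

2.18 minutes


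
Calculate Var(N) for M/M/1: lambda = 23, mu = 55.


rho = 23/55; Var(N) = rho/(1-rho)^2 = 1.24

1.24


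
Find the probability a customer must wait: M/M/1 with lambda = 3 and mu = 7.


P(wait) = rho = lambda/mu = 3/7 = 0.4286

0.4286


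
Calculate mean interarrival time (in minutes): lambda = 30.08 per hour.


Mean interarrival time = 60/lambda = 60/30.08 = 1.99 minutes

1.99 minutes


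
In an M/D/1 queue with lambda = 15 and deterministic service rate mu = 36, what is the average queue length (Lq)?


M/D/1: Lq = rho^2 / (2*(1-rho)) where rho = 15/36; Lq = 0.15

0.15


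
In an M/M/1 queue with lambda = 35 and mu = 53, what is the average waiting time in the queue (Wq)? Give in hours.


rho = 35/53; Wq = rho/(mu - lambda) = 0.0367 hours

0.0367 hours


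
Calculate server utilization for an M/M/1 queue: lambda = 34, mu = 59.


rho = lambda/mu = 34/59 = 0.5763

0.5763


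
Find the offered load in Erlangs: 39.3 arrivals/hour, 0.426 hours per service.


Offered load a = lambda * E[S] = 39.3 * 0.426 = 16.74 Erlangs

16.74 Erlangs


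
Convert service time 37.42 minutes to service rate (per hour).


mu = 60 / avg_service_time = 60 / 37.42 = 1.6 per hour

1.6 per hour


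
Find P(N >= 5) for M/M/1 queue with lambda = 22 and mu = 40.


P(N >= 5) = rho^5 = (22/40)^5 = 0.0503

0.0503


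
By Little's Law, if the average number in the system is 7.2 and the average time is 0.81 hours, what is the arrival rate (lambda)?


lambda = L / W = 7.2 / 0.81 = 8.89 per hour

8.89 per hour


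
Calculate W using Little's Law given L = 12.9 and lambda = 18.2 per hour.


W = L / lambda = 12.9 / 18.2 = 0.7088 hours

0.7088 hours


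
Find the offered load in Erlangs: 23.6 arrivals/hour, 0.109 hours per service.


Offered load a = lambda * E[S] = 23.6 * 0.109 = 2.57 Erlangs

2.57 Erlangs


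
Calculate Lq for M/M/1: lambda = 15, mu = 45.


rho = 15/45; Lq = rho^2/(1-rho) = 0.17

0.17


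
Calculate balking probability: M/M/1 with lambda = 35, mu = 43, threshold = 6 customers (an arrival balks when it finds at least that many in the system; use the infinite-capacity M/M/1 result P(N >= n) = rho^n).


P(N >= 6) = rho^6 = (35/43)^6 = 0.2908

0.2908


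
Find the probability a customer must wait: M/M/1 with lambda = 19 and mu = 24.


P(wait) = rho = lambda/mu = 19/24 = 0.7917

0.7917


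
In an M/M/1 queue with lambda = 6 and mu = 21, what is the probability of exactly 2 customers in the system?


rho = 6/21; P(n) = (1-rho)*rho^n = (1-6/21)*(6/21)^2 = 0.0583

0.0583


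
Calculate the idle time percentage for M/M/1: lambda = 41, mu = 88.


Idle fraction = (1 - rho) * 100 = (1 - 41/88) * 100 = 53.4%

53.4%


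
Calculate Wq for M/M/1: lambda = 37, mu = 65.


rho = 37/65; Wq = rho/(mu - lambda) = 0.0203 hours

0.0203 hours


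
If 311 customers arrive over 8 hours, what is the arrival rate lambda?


lambda = total arrivals / time = 311 / 8 = 38.88 per hour

38.88 per hour


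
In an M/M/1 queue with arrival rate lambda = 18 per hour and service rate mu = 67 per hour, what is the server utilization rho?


rho = lambda/mu = 18/67 = 0.2687

0.2687


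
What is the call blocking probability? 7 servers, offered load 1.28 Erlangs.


B(N,A) = (A^N/N!) / sum(A^k/k!, k=0..N) with N=7, A=1.28 = 0.0003

0.0003


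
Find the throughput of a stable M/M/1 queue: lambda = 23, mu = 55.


For a stable queue (lambda < mu), throughput = lambda = 23 per hour

23 per hour


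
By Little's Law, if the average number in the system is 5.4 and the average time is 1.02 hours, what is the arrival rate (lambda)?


lambda = L / W = 5.4 / 1.02 = 5.29 per hour

5.29 per hour


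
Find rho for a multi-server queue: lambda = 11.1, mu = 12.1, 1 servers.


rho = lambda / (c * mu) = 11.1 / (1 * 12.1) = 0.9174

0.9174


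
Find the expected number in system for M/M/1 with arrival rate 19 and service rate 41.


rho = 19/41; L = rho/(1-rho) = 0.86

0.86


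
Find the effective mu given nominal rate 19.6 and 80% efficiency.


Effective rate = mu * efficiency = 19.6 * 0.8 = 15.68 per hour

15.68 per hour


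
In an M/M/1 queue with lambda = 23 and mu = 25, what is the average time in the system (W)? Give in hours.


W = 1/(mu - lambda) = 1/(25 - 23) = 0.5 hours

0.5 hours


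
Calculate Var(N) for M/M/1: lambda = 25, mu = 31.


rho = 25/31; Var(N) = rho/(1-rho)^2 = 21.53

21.53


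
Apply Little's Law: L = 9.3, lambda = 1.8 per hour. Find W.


W = L / lambda = 9.3 / 1.8 = 5.1667 hours

5.1667 hours


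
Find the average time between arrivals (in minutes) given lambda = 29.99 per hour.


Mean interarrival time = 60/lambda = 60/29.99 = 2.0 minutes

2.0 minutes


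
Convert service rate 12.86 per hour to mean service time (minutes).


Mean service time = 60/mu = 60/12.86 = 4.67 minutes

4.67 minutes


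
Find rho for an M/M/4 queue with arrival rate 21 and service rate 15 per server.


rho = lambda/(c*mu) = 21/(4*15) = 0.35

0.35


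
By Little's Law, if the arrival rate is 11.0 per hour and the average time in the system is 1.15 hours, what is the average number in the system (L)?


L = lambda * W = 11.0 * 1.15 = 12.65

12.65


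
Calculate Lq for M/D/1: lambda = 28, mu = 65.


M/D/1: Lq = rho^2 / (2*(1-rho)) where rho = 28/65; Lq = 0.16

0.16


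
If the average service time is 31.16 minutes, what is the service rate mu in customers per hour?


mu = 60 / avg_service_time = 60 / 31.16 = 1.93 per hour

1.93 per hour


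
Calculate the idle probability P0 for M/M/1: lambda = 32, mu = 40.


P0 = 1 - rho = 1 - 32/40 = 0.2

0.2


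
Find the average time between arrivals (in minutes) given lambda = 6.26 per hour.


Mean interarrival time = 60/lambda = 60/6.26 = 9.58 minutes

9.58 minutes


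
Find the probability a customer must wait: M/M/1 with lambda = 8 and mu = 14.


P(wait) = rho = lambda/mu = 8/14 = 0.5714

0.5714


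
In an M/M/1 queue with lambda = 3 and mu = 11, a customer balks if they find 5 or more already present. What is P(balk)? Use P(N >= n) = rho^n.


P(N >= 5) = rho^5 = (3/11)^5 = 0.0015

0.0015


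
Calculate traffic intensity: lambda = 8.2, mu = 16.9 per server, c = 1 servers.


rho = lambda / (c * mu) = 8.2 / (1 * 16.9) = 0.4852

0.4852


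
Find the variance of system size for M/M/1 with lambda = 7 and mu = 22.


rho = 7/22; Var(N) = rho/(1-rho)^2 = 0.68

0.68


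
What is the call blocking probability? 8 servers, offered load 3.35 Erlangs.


B(N,A) = (A^N/N!) / sum(A^k/k!, k=0..N) with N=8, A=3.35 = 0.0139

0.0139


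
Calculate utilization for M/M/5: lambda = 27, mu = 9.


rho = lambda/(c*mu) = 27/(5*9) = 0.6

0.6


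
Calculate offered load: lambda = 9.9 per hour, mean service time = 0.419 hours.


Offered load a = lambda * E[S] = 9.9 * 0.419 = 4.15 Erlangs

4.15 Erlangs


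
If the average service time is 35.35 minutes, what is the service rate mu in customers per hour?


mu = 60 / avg_service_time = 60 / 35.35 = 1.7 per hour

1.7 per hour


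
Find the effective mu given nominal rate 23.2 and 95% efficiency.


Effective rate = mu * efficiency = 23.2 * 0.95 = 22.04 per hour

22.04 per hour


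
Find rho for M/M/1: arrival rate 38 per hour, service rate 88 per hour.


rho = lambda/mu = 38/88 = 0.4318

0.4318


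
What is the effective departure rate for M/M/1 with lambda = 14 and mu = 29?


For a stable queue (lambda < mu), throughput = lambda = 14 per hour

14 per hour


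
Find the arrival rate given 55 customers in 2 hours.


lambda = total arrivals / time = 55 / 2 = 27.5 per hour

27.5 per hour


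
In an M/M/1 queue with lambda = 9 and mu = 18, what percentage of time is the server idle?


Idle fraction = (1 - rho) * 100 = (1 - 9/18) * 100 = 50.0%

50.0%


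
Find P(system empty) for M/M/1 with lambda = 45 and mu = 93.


P0 = 1 - rho = 1 - 45/93 = 0.5161

0.5161


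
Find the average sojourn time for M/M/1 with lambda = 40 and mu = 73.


W = 1/(mu - lambda) = 1/(73 - 40) = 0.0303 hours

0.0303 hours


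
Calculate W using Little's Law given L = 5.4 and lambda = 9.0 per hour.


W = L / lambda = 5.4 / 9.0 = 0.6 hours

0.6 hours


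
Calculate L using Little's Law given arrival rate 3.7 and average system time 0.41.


L = lambda * W = 3.7 * 0.41 = 1.52

1.52


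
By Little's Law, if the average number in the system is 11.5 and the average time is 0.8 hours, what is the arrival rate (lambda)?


lambda = L / W = 11.5 / 0.8 = 14.38 per hour

14.38 per hour


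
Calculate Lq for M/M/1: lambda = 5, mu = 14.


rho = 5/14; Lq = rho^2/(1-rho) = 0.2

0.2


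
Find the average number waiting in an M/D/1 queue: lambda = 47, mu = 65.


M/D/1: Lq = rho^2 / (2*(1-rho)) where rho = 47/65; Lq = 0.94

0.94


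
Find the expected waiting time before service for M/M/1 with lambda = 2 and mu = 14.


rho = 2/14; Wq = rho/(mu - lambda) = 0.0119 hours

0.0119 hours


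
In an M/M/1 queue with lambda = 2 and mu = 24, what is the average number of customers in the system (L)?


rho = 2/24; L = rho/(1-rho) = 0.09

0.09


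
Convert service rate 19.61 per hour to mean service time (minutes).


Mean service time = 60/mu = 60/19.61 = 3.06 minutes

3.06 minutes


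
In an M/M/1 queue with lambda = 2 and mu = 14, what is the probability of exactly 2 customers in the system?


rho = 2/14; P(n) = (1-rho)*rho^n = (1-2/14)*(2/14)^2 = 0.0175

0.0175


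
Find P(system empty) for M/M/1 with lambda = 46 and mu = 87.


P0 = 1 - rho = 1 - 46/87 = 0.4713

0.4713


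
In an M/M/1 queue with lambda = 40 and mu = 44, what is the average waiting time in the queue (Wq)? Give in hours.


rho = 40/44; Wq = rho/(mu - lambda) = 0.2273 hours

0.2273 hours


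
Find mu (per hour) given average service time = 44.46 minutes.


mu = 60 / avg_service_time = 60 / 44.46 = 1.35 per hour

1.35 per hour


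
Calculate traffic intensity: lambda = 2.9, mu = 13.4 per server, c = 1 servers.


rho = lambda / (c * mu) = 2.9 / (1 * 13.4) = 0.2164

0.2164


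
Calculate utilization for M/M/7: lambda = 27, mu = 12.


rho = lambda/(c*mu) = 27/(7*12) = 0.3214

0.3214


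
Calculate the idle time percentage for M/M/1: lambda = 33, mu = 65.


Idle fraction = (1 - rho) * 100 = (1 - 33/65) * 100 = 49.2%

49.2%


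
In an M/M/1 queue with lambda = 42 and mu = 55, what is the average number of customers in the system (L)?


rho = 42/55; L = rho/(1-rho) = 3.23

3.23


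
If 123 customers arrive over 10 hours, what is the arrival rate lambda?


lambda = total arrivals / time = 123 / 10 = 12.3 per hour

12.3 per hour


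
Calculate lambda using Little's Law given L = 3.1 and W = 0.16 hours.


lambda = L / W = 3.1 / 0.16 = 19.38 per hour

19.38 per hour


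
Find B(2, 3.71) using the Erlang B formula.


B(N,A) = (A^N/N!) / sum(A^k/k!, k=0..N) with N=2, A=3.71 = 0.5937

0.5937


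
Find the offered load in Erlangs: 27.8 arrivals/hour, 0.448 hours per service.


Offered load a = lambda * E[S] = 27.8 * 0.448 = 12.45 Erlangs

12.45 Erlangs


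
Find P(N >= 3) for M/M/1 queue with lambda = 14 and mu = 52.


P(N >= 3) = rho^3 = (14/52)^3 = 0.0195

0.0195


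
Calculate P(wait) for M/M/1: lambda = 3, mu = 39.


P(wait) = rho = lambda/mu = 3/39 = 0.0769

0.0769


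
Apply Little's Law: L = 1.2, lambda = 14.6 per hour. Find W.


W = L / lambda = 1.2 / 14.6 = 0.0822 hours

0.0822 hours


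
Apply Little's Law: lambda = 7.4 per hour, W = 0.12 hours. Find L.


L = lambda * W = 7.4 * 0.12 = 0.89

0.89


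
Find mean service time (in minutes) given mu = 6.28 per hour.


Mean service time = 60/mu = 60/6.28 = 9.55 minutes

9.55 minutes


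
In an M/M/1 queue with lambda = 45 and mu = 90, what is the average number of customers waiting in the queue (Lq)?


rho = 45/90; Lq = rho^2/(1-rho) = 0.5

0.5


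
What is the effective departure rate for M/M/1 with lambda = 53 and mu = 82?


For a stable queue (lambda < mu), throughput = lambda = 53 per hour

53 per hour


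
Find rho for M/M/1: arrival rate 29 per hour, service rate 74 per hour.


rho = lambda/mu = 29/74 = 0.3919

0.3919


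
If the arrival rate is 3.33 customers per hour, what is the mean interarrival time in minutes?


Mean interarrival time = 60/lambda = 60/3.33 = 18.02 minutes

18.02 minutes


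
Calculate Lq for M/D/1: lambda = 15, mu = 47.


M/D/1: Lq = rho^2 / (2*(1-rho)) where rho = 15/47; Lq = 0.07

0.07


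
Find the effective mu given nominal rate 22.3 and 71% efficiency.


Effective rate = mu * efficiency = 22.3 * 0.71 = 15.83 per hour

15.83 per hour


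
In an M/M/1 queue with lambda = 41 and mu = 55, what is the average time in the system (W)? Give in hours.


W = 1/(mu - lambda) = 1/(55 - 41) = 0.0714 hours

0.0714 hours


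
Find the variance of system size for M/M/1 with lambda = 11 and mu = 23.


rho = 11/23; Var(N) = rho/(1-rho)^2 = 1.76

1.76


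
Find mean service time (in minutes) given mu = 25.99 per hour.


Mean service time = 60/mu = 60/25.99 = 2.31 minutes

2.31 minutes


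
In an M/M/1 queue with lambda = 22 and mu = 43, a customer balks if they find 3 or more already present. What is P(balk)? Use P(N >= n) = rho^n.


P(N >= 3) = rho^3 = (22/43)^3 = 0.1339

0.1339


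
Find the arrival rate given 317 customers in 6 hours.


lambda = total arrivals / time = 317 / 6 = 52.83 per hour

52.83 per hour


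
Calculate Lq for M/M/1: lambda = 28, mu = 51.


rho = 28/51; Lq = rho^2/(1-rho) = 0.67

0.67


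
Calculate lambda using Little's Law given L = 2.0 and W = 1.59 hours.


lambda = L / W = 2.0 / 1.59 = 1.26 per hour

1.26 per hour


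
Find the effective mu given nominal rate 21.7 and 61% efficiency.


Effective rate = mu * efficiency = 21.7 * 0.61 = 13.24 per hour

13.24 per hour


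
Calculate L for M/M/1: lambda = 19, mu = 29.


rho = 19/29; L = rho/(1-rho) = 1.9

1.9


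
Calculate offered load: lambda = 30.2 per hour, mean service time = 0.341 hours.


Offered load a = lambda * E[S] = 30.2 * 0.341 = 10.3 Erlangs

10.3 Erlangs


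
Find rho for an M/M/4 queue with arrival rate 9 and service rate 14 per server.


rho = lambda/(c*mu) = 9/(4*14) = 0.1607

0.1607


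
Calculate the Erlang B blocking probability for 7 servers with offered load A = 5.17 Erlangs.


B(N,A) = (A^N/N!) / sum(A^k/k!, k=0..N) with N=7, A=5.17 = 0.1313

0.1313


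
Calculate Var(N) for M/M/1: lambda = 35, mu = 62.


rho = 35/62; Var(N) = rho/(1-rho)^2 = 2.98

2.98


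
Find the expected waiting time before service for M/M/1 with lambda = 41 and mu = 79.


rho = 41/79; Wq = rho/(mu - lambda) = 0.0137 hours

0.0137 hours


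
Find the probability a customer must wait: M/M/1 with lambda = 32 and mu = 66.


P(wait) = rho = lambda/mu = 32/66 = 0.4848

0.4848


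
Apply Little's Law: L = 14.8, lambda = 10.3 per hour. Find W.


W = L / lambda = 14.8 / 10.3 = 1.4369 hours

1.4369 hours


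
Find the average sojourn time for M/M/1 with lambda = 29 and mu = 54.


W = 1/(mu - lambda) = 1/(54 - 29) = 0.04 hours

0.04 hours


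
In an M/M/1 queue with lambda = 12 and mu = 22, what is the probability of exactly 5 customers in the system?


rho = 12/22; P(n) = (1-rho)*rho^n = (1-12/22)*(12/22)^5 = 0.0219

0.0219


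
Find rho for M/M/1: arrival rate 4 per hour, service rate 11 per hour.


rho = lambda/mu = 4/11 = 0.3636

0.3636


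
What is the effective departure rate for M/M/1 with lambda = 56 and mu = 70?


For a stable queue (lambda < mu), throughput = lambda = 56 per hour

56 per hour


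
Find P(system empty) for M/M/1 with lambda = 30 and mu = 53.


P0 = 1 - rho = 1 - 30/53 = 0.434

0.434


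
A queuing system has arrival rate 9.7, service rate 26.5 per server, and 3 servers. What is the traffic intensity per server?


rho = lambda / (c * mu) = 9.7 / (3 * 26.5) = 0.122

0.122


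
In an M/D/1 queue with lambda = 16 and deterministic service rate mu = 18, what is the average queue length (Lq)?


M/D/1: Lq = rho^2 / (2*(1-rho)) where rho = 16/18; Lq = 3.56

3.56


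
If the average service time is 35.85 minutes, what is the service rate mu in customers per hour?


mu = 60 / avg_service_time = 60 / 35.85 = 1.67 per hour

1.67 per hour


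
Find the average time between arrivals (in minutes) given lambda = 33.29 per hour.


Mean interarrival time = 60/lambda = 60/33.29 = 1.8 minutes

1.8 minutes


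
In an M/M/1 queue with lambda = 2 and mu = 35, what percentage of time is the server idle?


Idle fraction = (1 - rho) * 100 = (1 - 2/35) * 100 = 94.3%

94.3%


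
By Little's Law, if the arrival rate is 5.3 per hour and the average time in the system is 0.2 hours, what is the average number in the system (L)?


L = lambda * W = 5.3 * 0.2 = 1.06

1.06


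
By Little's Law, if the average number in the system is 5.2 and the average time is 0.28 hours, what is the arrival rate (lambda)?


lambda = L / W = 5.2 / 0.28 = 18.57 per hour

18.57 per hour


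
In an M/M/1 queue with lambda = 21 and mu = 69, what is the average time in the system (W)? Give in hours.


W = 1/(mu - lambda) = 1/(69 - 21) = 0.0208 hours

0.0208 hours


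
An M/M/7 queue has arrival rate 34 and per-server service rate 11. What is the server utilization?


rho = lambda/(c*mu) = 34/(7*11) = 0.4416

0.4416


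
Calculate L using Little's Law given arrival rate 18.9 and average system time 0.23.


L = lambda * W = 18.9 * 0.23 = 4.35

4.35


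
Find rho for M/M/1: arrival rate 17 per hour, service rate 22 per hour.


rho = lambda/mu = 17/22 = 0.7727

0.7727


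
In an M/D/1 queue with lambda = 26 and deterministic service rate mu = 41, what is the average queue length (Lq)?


M/D/1: Lq = rho^2 / (2*(1-rho)) where rho = 26/41; Lq = 0.55

0.55


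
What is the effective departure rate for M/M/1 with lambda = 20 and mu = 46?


For a stable queue (lambda < mu), throughput = lambda = 20 per hour

20 per hour


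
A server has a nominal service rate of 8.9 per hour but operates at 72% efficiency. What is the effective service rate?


Effective rate = mu * efficiency = 8.9 * 0.72 = 6.41 per hour

6.41 per hour


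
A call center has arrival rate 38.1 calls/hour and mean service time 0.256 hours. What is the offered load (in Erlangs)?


Offered load a = lambda * E[S] = 38.1 * 0.256 = 9.75 Erlangs

9.75 Erlangs


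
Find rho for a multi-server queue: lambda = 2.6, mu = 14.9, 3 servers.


rho = lambda / (c * mu) = 2.6 / (3 * 14.9) = 0.0582

0.0582


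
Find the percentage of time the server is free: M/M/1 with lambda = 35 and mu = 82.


Idle fraction = (1 - rho) * 100 = (1 - 35/82) * 100 = 57.3%

57.3%


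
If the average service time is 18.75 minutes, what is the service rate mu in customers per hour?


mu = 60 / avg_service_time = 60 / 18.75 = 3.2 per hour

3.2 per hour


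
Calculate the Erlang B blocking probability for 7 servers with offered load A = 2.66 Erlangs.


B(N,A) = (A^N/N!) / sum(A^k/k!, k=0..N) with N=7, A=2.66 = 0.0132

0.0132


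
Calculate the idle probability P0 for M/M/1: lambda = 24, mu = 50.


P0 = 1 - rho = 1 - 24/50 = 0.52

0.52


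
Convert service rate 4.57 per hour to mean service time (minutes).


Mean service time = 60/mu = 60/4.57 = 13.13 minutes

13.13 minutes


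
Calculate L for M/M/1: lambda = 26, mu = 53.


rho = 26/53; L = rho/(1-rho) = 0.96

0.96


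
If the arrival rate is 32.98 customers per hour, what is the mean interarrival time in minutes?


Mean interarrival time = 60/lambda = 60/32.98 = 1.82 minutes

1.82 minutes


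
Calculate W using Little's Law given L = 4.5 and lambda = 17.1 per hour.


W = L / lambda = 4.5 / 17.1 = 0.2632 hours

0.2632 hours


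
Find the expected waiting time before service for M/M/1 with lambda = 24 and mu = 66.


rho = 24/66; Wq = rho/(mu - lambda) = 0.0087 hours

0.0087 hours


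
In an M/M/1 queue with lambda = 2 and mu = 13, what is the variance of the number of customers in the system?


rho = 2/13; Var(N) = rho/(1-rho)^2 = 0.21

0.21


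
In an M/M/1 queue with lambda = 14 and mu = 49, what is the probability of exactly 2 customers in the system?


rho = 14/49; P(n) = (1-rho)*rho^n = (1-14/49)*(14/49)^2 = 0.0583

0.0583


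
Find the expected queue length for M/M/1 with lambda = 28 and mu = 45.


rho = 28/45; Lq = rho^2/(1-rho) = 1.02

1.02


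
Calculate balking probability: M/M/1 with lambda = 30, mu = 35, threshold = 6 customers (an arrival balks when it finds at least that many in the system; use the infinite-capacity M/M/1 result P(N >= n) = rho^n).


P(N >= 6) = rho^6 = (30/35)^6 = 0.3966

0.3966


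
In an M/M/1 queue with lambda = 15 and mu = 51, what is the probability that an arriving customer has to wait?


P(wait) = rho = lambda/mu = 15/51 = 0.2941

0.2941


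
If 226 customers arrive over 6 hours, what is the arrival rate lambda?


lambda = total arrivals / time = 226 / 6 = 37.67 per hour

37.67 per hour


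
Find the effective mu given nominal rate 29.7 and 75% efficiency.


Effective rate = mu * efficiency = 29.7 * 0.75 = 22.28 per hour

22.28 per hour


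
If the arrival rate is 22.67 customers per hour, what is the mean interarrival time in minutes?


Mean interarrival time = 60/lambda = 60/22.67 = 2.65 minutes

2.65 minutes


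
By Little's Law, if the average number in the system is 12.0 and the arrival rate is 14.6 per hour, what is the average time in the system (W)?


W = L / lambda = 12.0 / 14.6 = 0.8219 hours

0.8219 hours


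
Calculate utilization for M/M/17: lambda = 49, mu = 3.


rho = lambda/(c*mu) = 49/(17*3) = 0.9608

0.9608


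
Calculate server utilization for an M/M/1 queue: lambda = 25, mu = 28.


rho = lambda/mu = 25/28 = 0.8929

0.8929


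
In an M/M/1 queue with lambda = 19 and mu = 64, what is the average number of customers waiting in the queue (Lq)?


rho = 19/64; Lq = rho^2/(1-rho) = 0.13

0.13


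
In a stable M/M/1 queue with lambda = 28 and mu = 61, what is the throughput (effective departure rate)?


For a stable queue (lambda < mu), throughput = lambda = 28 per hour

28 per hour


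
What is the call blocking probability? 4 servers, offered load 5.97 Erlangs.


B(N,A) = (A^N/N!) / sum(A^k/k!, k=0..N) with N=4, A=5.97 = 0.4676

0.4676


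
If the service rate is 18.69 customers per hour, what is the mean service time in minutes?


Mean service time = 60/mu = 60/18.69 = 3.21 minutes

3.21 minutes


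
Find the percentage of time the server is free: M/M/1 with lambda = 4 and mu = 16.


Idle fraction = (1 - rho) * 100 = (1 - 4/16) * 100 = 75.0%

75.0%


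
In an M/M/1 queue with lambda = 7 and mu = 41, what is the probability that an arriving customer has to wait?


P(wait) = rho = lambda/mu = 7/41 = 0.1707

0.1707


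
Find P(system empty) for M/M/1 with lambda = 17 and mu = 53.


P0 = 1 - rho = 1 - 17/53 = 0.6792

0.6792


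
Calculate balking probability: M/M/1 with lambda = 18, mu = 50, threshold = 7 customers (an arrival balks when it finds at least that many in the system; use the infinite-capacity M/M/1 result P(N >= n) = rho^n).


P(N >= 7) = rho^7 = (18/50)^7 = 0.0008

0.0008


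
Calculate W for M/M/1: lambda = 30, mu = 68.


W = 1/(mu - lambda) = 1/(68 - 30) = 0.0263 hours

0.0263 hours


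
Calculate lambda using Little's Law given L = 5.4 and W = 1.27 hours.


lambda = L / W = 5.4 / 1.27 = 4.25 per hour

4.25 per hour


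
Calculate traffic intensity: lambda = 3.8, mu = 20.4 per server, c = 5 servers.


rho = lambda / (c * mu) = 3.8 / (5 * 20.4) = 0.0373

0.0373


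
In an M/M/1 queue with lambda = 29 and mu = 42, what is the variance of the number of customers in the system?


rho = 29/42; Var(N) = rho/(1-rho)^2 = 7.21

7.21


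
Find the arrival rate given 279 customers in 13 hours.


lambda = total arrivals / time = 279 / 13 = 21.46 per hour

21.46 per hour


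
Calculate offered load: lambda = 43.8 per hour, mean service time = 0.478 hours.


Offered load a = lambda * E[S] = 43.8 * 0.478 = 20.94 Erlangs

20.94 Erlangs


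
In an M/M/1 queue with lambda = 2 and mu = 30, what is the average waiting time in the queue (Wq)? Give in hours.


rho = 2/30; Wq = rho/(mu - lambda) = 0.0024 hours

0.0024 hours


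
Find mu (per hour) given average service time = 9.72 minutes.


mu = 60 / avg_service_time = 60 / 9.72 = 6.17 per hour

6.17 per hour


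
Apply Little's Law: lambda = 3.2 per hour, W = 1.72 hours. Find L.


L = lambda * W = 3.2 * 1.72 = 5.5

5.5


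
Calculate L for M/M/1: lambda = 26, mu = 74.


rho = 26/74; L = rho/(1-rho) = 0.54

0.54


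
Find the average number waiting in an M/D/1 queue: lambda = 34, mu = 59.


M/D/1: Lq = rho^2 / (2*(1-rho)) where rho = 34/59; Lq = 0.39

0.39


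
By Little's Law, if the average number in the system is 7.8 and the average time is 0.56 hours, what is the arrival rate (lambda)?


lambda = L / W = 7.8 / 0.56 = 13.93 per hour

13.93 per hour


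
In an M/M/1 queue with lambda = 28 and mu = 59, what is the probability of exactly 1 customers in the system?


rho = 28/59; P(n) = (1-rho)*rho^n = (1-28/59)*(28/59)^1 = 0.2494

0.2494


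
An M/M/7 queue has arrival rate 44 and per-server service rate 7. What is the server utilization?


rho = lambda/(c*mu) = 44/(7*7) = 0.898

0.898


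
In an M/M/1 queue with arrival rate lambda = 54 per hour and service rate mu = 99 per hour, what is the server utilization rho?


rho = lambda/mu = 54/99 = 0.5455

0.5455


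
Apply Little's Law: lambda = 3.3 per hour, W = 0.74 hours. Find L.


L = lambda * W = 3.3 * 0.74 = 2.44

2.44


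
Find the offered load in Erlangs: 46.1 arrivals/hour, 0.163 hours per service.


Offered load a = lambda * E[S] = 46.1 * 0.163 = 7.51 Erlangs

7.51 Erlangs


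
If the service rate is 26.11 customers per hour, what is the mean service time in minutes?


Mean service time = 60/mu = 60/26.11 = 2.3 minutes

2.3 minutes


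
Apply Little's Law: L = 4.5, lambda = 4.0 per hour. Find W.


W = L / lambda = 4.5 / 4.0 = 1.125 hours

1.125 hours


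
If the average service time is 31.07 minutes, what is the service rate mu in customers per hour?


mu = 60 / avg_service_time = 60 / 31.07 = 1.93 per hour

1.93 per hour


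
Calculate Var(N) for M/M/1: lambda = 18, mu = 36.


rho = 18/36; Var(N) = rho/(1-rho)^2 = 2.0

2.0


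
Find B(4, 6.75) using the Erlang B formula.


B(N,A) = (A^N/N!) / sum(A^k/k!, k=0..N) with N=4, A=6.75 = 0.514

0.514


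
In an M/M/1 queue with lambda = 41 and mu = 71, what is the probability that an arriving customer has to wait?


P(wait) = rho = lambda/mu = 41/71 = 0.5775

0.5775


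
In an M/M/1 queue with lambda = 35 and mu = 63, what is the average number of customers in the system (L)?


rho = 35/63; L = rho/(1-rho) = 1.25

1.25


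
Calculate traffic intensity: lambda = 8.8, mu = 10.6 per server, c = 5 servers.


rho = lambda / (c * mu) = 8.8 / (5 * 10.6) = 0.166

0.166


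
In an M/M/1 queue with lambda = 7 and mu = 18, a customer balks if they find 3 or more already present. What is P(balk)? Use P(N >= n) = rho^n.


P(N >= 3) = rho^3 = (7/18)^3 = 0.0588

0.0588


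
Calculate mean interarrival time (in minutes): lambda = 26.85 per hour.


Mean interarrival time = 60/lambda = 60/26.85 = 2.23 minutes

2.23 minutes


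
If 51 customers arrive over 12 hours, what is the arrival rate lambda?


lambda = total arrivals / time = 51 / 12 = 4.25 per hour

4.25 per hour


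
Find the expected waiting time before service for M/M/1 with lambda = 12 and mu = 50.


rho = 12/50; Wq = rho/(mu - lambda) = 0.0063 hours

0.0063 hours


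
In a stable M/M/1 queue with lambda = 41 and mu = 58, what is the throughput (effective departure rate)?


For a stable queue (lambda < mu), throughput = lambda = 41 per hour

41 per hour


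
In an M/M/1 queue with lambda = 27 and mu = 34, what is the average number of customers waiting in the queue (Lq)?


rho = 27/34; Lq = rho^2/(1-rho) = 3.06

3.06


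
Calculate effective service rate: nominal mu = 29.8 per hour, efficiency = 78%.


Effective rate = mu * efficiency = 29.8 * 0.78 = 23.24 per hour

23.24 per hour


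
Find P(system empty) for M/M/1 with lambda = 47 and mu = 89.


P0 = 1 - rho = 1 - 47/89 = 0.4719

0.4719


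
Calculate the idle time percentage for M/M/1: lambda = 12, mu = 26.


Idle fraction = (1 - rho) * 100 = (1 - 12/26) * 100 = 53.8%

53.8%


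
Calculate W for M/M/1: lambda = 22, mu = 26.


W = 1/(mu - lambda) = 1/(26 - 22) = 0.25 hours

0.25 hours


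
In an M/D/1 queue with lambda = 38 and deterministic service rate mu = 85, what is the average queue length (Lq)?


M/D/1: Lq = rho^2 / (2*(1-rho)) where rho = 38/85; Lq = 0.18

0.18


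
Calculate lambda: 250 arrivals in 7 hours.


lambda = total arrivals / time = 250 / 7 = 35.71 per hour

35.71 per hour


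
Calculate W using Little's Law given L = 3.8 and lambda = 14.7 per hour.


W = L / lambda = 3.8 / 14.7 = 0.2585 hours

0.2585 hours


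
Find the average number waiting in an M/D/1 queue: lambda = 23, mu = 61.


M/D/1: Lq = rho^2 / (2*(1-rho)) where rho = 23/61; Lq = 0.11

0.11


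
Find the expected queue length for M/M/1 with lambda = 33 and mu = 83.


rho = 33/83; Lq = rho^2/(1-rho) = 0.26

0.26


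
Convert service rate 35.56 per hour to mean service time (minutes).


Mean service time = 60/mu = 60/35.56 = 1.69 minutes

1.69 minutes


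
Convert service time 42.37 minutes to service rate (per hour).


mu = 60 / avg_service_time = 60 / 42.37 = 1.42 per hour

1.42 per hour


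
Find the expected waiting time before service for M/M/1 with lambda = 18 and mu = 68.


rho = 18/68; Wq = rho/(mu - lambda) = 0.0053 hours

0.0053 hours


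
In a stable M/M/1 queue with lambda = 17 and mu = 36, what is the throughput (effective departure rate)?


For a stable queue (lambda < mu), throughput = lambda = 17 per hour

17 per hour


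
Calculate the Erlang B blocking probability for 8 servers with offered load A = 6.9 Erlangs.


B(N,A) = (A^N/N!) / sum(A^k/k!, k=0..N) with N=8, A=6.9 = 0.1731

0.1731


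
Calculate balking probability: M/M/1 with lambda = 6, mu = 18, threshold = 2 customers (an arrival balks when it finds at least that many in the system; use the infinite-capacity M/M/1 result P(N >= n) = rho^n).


P(N >= 2) = rho^2 = (6/18)^2 = 0.1111

0.1111


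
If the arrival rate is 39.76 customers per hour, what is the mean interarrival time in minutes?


Mean interarrival time = 60/lambda = 60/39.76 = 1.51 minutes

1.51 minutes


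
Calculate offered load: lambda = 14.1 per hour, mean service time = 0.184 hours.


Offered load a = lambda * E[S] = 14.1 * 0.184 = 2.59 Erlangs

2.59 Erlangs


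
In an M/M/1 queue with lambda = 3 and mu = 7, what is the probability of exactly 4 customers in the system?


rho = 3/7; P(n) = (1-rho)*rho^n = (1-3/7)*(3/7)^4 = 0.0193

0.0193


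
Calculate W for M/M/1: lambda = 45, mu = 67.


W = 1/(mu - lambda) = 1/(67 - 45) = 0.0455 hours

0.0455 hours


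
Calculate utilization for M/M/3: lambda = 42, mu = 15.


rho = lambda/(c*mu) = 42/(3*15) = 0.9333

0.9333


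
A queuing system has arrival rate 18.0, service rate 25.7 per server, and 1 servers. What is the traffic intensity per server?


rho = lambda / (c * mu) = 18.0 / (1 * 25.7) = 0.7004

0.7004


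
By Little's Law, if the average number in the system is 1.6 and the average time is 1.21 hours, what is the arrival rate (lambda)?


lambda = L / W = 1.6 / 1.21 = 1.32 per hour

1.32 per hour


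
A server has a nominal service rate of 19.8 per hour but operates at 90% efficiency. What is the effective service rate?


Effective rate = mu * efficiency = 19.8 * 0.9 = 17.82 per hour

17.82 per hour


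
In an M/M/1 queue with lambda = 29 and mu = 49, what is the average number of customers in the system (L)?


rho = 29/49; L = rho/(1-rho) = 1.45

1.45


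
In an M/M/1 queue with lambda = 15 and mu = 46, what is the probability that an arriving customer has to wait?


P(wait) = rho = lambda/mu = 15/46 = 0.3261

0.3261


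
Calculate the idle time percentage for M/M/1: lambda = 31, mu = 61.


Idle fraction = (1 - rho) * 100 = (1 - 31/61) * 100 = 49.2%

49.2%


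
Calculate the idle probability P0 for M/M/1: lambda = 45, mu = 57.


P0 = 1 - rho = 1 - 45/57 = 0.2105

0.2105


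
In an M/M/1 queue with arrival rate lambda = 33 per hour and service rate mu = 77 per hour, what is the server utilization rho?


rho = lambda/mu = 33/77 = 0.4286

0.4286


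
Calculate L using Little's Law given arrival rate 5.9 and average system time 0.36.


L = lambda * W = 5.9 * 0.36 = 2.12

2.12


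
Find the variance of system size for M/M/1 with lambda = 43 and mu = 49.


rho = 43/49; Var(N) = rho/(1-rho)^2 = 58.53

58.53


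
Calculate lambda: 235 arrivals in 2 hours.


lambda = total arrivals / time = 235 / 2 = 117.5 per hour

117.5 per hour


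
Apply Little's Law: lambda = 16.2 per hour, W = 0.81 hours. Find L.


L = lambda * W = 16.2 * 0.81 = 13.12

13.12


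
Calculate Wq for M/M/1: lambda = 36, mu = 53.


rho = 36/53; Wq = rho/(mu - lambda) = 0.04 hours

0.04 hours


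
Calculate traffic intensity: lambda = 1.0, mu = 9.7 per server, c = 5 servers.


rho = lambda / (c * mu) = 1.0 / (5 * 9.7) = 0.0206

0.0206


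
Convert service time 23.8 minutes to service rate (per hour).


mu = 60 / avg_service_time = 60 / 23.8 = 2.52 per hour

2.52 per hour


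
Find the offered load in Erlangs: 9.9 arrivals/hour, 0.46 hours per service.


Offered load a = lambda * E[S] = 9.9 * 0.46 = 4.55 Erlangs

4.55 Erlangs


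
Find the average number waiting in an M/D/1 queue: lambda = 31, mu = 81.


M/D/1: Lq = rho^2 / (2*(1-rho)) where rho = 31/81; Lq = 0.12

0.12


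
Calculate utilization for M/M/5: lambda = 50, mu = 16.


rho = lambda/(c*mu) = 50/(5*16) = 0.625

0.625


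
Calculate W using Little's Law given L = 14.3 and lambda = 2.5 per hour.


W = L / lambda = 14.3 / 2.5 = 5.72 hours

5.72 hours


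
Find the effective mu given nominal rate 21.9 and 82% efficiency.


Effective rate = mu * efficiency = 21.9 * 0.82 = 17.96 per hour

17.96 per hour


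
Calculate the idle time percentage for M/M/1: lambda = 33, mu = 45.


Idle fraction = (1 - rho) * 100 = (1 - 33/45) * 100 = 26.7%

26.7%


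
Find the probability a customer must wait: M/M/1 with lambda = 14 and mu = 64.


P(wait) = rho = lambda/mu = 14/64 = 0.2188

0.2188


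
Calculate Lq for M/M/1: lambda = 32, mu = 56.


rho = 32/56; Lq = rho^2/(1-rho) = 0.76

0.76


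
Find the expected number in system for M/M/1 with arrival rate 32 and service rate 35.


rho = 32/35; L = rho/(1-rho) = 10.67

10.67


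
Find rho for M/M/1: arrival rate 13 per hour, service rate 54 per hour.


rho = lambda/mu = 13/54 = 0.2407

0.2407


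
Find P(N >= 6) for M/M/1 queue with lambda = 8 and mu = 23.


P(N >= 6) = rho^6 = (8/23)^6 = 0.0018

0.0018


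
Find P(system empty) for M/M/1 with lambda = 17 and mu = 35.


P0 = 1 - rho = 1 - 17/35 = 0.5143

0.5143


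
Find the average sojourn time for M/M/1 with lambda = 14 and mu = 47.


W = 1/(mu - lambda) = 1/(47 - 14) = 0.0303 hours

0.0303 hours


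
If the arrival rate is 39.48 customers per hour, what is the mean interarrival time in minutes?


Mean interarrival time = 60/lambda = 60/39.48 = 1.52 minutes

1.52 minutes


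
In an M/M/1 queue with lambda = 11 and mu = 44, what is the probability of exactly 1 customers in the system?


rho = 11/44; P(n) = (1-rho)*rho^n = (1-11/44)*(11/44)^1 = 0.1875

0.1875


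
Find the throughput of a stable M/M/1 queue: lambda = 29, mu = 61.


For a stable queue (lambda < mu), throughput = lambda = 29 per hour

29 per hour


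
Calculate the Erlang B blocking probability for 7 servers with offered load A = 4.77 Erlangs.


B(N,A) = (A^N/N!) / sum(A^k/k!, k=0..N) with N=7, A=4.77 = 0.1063

0.1063


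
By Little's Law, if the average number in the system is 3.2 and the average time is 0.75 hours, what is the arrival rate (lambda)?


lambda = L / W = 3.2 / 0.75 = 4.27 per hour

4.27 per hour


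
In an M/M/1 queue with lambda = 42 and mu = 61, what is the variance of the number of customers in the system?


rho = 42/61; Var(N) = rho/(1-rho)^2 = 7.1

7.1


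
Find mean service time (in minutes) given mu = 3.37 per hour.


Mean service time = 60/mu = 60/3.37 = 17.8 minutes

17.8 minutes


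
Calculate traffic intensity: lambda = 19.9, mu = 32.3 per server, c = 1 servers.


rho = lambda / (c * mu) = 19.9 / (1 * 32.3) = 0.6161

0.6161


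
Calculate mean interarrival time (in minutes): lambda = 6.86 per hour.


Mean interarrival time = 60/lambda = 60/6.86 = 8.75 minutes

8.75 minutes
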